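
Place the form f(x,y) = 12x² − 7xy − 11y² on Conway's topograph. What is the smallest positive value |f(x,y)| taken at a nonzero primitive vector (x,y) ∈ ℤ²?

descent: ρ → (-11,7,12)  [lands on river]
river: ρ → (12,17,-6)
river: ρ → (-6,19,9)
river: ρ → (9,17,-8)
river: ρ → (-8,15,11)
river: ρ → (11,7,-12)
river: ρ → (-12,17,6)
river: ρ → (6,19,-9)
river: ρ → (-9,17,8)
river: ρ → (8,15,-11)
closes: descent 1, river 10
min |a| on river = 6

6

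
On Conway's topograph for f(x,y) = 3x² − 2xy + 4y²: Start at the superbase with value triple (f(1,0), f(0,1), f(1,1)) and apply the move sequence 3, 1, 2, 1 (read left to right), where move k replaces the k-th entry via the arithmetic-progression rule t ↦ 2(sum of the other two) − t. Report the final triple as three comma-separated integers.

start (3,4,5) = (f(1,0),f(0,1),f(1,1))
replace slot 3: 2·(3+4) − 5 = 9 → (3,4,9)
replace slot 1: 2·(4+9) − 3 = 23 → (23,4,9)
replace slot 2: 2·(23+9) − 4 = 60 → (23,60,9)
replace slot 1: 2·(60+9) − 23 = 115 → (115,60,9)

115,60,9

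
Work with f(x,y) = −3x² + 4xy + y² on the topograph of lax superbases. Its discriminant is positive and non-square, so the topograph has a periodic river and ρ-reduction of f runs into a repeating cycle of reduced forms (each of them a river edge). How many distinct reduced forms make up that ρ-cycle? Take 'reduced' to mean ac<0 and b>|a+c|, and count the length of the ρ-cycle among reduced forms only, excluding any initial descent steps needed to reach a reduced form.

D = 28, ⌊√D⌋ = 5
river: ρ → (1,4,-3)
river: ρ → (-3,2,2)
river: ρ → (2,2,-3)
river: ρ → (-3,4,1)
ρ-cycle length = 4 (tail of 0 descent steps not counted)

4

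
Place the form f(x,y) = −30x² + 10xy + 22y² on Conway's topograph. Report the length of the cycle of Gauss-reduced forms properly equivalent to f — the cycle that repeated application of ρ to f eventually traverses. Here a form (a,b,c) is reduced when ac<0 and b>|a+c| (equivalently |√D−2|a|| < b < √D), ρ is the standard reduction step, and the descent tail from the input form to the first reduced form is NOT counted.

D = 2740, ⌊√D⌋ = 52
river: ρ → (22,34,-18)
river: ρ → (-18,38,18)
river: ρ → (18,34,-22)
river: ρ → (-22,10,30)
river: ρ → (30,50,-2)
river: ρ → (-2,50,30)
river: ρ → (30,10,-22)
river: ρ → (-22,34,18)
river: ρ → (18,38,-18)
river: ρ → (-18,34,22)
river: ρ → (22,10,-30)
river: ρ → (-30,50,2)
river: ρ → (2,50,-30)
river: ρ → (-30,10,22)
ρ-cycle length = 14 (tail of 0 descent steps not counted)

14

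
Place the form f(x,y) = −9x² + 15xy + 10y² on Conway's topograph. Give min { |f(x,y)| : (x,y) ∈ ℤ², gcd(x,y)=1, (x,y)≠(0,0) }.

river: ρ → (10,5,-14)
river: ρ → (-14,23,1)
river: ρ → (1,23,-14)
river: ρ → (-14,5,10)
river: ρ → (10,15,-9)
river: ρ → (-9,21,4)
river: ρ → (4,19,-14)
river: ρ → (-14,9,9)
river: ρ → (9,9,-14)
river: ρ → (-14,19,4)
river: ρ → (4,21,-9)
river: ρ → (-9,15,10)
closes: descent 0, river 12
min |a| on river = 1

1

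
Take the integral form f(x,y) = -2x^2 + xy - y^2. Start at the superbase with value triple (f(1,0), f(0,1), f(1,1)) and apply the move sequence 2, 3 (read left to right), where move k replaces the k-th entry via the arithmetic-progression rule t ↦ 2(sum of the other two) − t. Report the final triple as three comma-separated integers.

start (-2,-1,-2) = (f(1,0),f(0,1),f(1,1))
replace slot 2: 2·((-2)+(-2)) − (-1) = -7 → (-2,-7,-2)
replace slot 3: 2·((-2)+(-7)) − (-2) = -16 → (-2,-7,-16)

-2,-7,-16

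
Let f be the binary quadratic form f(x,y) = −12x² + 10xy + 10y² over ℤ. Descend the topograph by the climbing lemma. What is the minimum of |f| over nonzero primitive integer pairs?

river: ρ → (10,10,-12)
river: ρ → (-12,14,8)
river: ρ → (8,18,-8)
river: ρ → (-8,14,12)
river: ρ → (12,10,-10)
river: ρ → (-10,10,12)
river: ρ → (12,14,-8)
river: ρ → (-8,18,8)
river: ρ → (8,14,-12)
river: ρ → (-12,10,10)
closes: descent 0, river 10
min |a| on river = 8

8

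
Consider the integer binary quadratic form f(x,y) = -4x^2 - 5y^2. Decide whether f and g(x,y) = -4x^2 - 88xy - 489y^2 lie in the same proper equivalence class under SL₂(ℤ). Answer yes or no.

D₁ = -80, D₂ = -80
f is negative-definite; reduce −f:
−f: reduced (well bottom): (4,0,5) with a≤c, −a<b≤a
flip sign back: reduced form of f is (-4,0,-5)
g is negative-definite; reduce −g:
−g: translate: b→0 (≡88 mod 8), so (4,88,489)→(4,0,5)
−g: reduced (well bottom): (4,0,5) with a≤c, −a<b≤a
flip sign back: reduced form of g is (-4,0,-5)
reduced forms (-4, 0, -5) vs (-4, 0, -5) ⇒ equivalent

yes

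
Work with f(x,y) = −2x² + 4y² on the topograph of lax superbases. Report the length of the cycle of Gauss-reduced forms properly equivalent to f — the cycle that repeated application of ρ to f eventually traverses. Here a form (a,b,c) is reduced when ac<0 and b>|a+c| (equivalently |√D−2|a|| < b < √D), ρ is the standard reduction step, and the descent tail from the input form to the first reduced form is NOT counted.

D = 32, ⌊√D⌋ = 5
descent: ρ → (4,0,-2)
descent: ρ → (-2,4,2)  [lands on river]
river: ρ → (2,4,-2)
ρ-cycle length = 2 (tail of 2 descent steps not counted)

2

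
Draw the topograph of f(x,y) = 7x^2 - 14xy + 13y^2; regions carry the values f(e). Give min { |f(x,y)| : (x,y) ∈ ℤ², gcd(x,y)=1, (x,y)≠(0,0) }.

translate: b→0 (≡-14 mod 14), so (7,-14,13)→(7,0,6)
flip: (7,0,6)→(6,0,7)
reduced (well bottom): (6,0,7) with a≤c, −a<b≤a
well minimum = a = 6

6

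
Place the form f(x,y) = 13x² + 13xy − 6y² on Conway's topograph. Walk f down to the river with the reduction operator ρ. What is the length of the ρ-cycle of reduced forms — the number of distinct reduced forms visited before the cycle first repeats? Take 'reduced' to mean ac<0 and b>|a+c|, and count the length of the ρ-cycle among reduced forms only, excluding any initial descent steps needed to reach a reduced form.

D = 481, ⌊√D⌋ = 21
river: ρ → (-6,11,15)
river: ρ → (15,19,-2)
river: ρ → (-2,21,5)
river: ρ → (5,19,-6)
river: ρ → (-6,17,8)
river: ρ → (8,15,-8)
river: ρ → (-8,17,6)
river: ρ → (6,19,-5)
river: ρ → (-5,21,2)
river: ρ → (2,19,-15)
river: ρ → (-15,11,6)
river: ρ → (6,13,-13)
river: ρ → (-13,13,6)
river: ρ → (6,11,-15)
river: ρ → (-15,19,2)
river: ρ → (2,21,-5)
river: ρ → (-5,19,6)
river: ρ → (6,17,-8)
river: ρ → (-8,15,8)
river: ρ → (8,17,-6)
river: ρ → (-6,19,5)
river: ρ → (5,21,-2)
river: ρ → (-2,19,15)
river: ρ → (15,11,-6)
river: ρ → (-6,13,13)
river: ρ → (13,13,-6)
ρ-cycle length = 26 (tail of 0 descent steps not counted)

26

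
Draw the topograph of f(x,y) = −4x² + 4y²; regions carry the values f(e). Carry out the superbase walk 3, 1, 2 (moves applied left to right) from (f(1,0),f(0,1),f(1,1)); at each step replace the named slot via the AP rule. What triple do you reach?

start (-4,4,0) = (f(1,0),f(0,1),f(1,1))
replace slot 3: 2·((-4)+4) − 0 = 0 → (-4,4,0)
replace slot 1: 2·(4+0) − (-4) = 12 → (12,4,0)
replace slot 2: 2·(12+0) − 4 = 20 → (12,20,0)

12,20,0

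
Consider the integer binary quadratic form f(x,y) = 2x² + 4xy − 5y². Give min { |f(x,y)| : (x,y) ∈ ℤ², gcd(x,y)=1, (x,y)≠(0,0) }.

river: ρ → (-5,6,1)
river: ρ → (1,6,-5)
river: ρ → (-5,4,2)
river: ρ → (2,4,-5)
closes: descent 0, river 4
min |a| on river = 1

1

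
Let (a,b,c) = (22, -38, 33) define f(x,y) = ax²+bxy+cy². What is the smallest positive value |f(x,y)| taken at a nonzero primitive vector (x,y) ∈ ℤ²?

translate: b→6 (≡-38 mod 44), so (22,-38,33)→(22,6,17)
flip: (22,6,17)→(17,-6,22)
reduced (well bottom): (17,-6,22) with a≤c, −a<b≤a
well minimum = a = 17

17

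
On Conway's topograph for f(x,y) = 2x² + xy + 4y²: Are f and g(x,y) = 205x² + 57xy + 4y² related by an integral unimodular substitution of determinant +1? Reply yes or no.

D₁ = -31, D₂ = -31
f: reduced (well bottom): (2,1,4) with a≤c, −a<b≤a
g: flip: (205,57,4)→(4,-57,205)
g: translate: b→-1 (≡-57 mod 8), so (4,-57,205)→(4,-1,2)
g: flip: (4,-1,2)→(2,1,4)
g: reduced (well bottom): (2,1,4) with a≤c, −a<b≤a
reduced forms (2, 1, 4) vs (2, 1, 4) ⇒ equivalent

yes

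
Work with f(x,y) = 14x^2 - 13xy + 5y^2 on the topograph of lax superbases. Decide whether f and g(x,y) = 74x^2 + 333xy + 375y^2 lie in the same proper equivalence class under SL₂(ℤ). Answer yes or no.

D₁ = -111, D₂ = -111
f: flip: (14,-13,5)→(5,13,14)
f: translate: b→3 (≡13 mod 10), so (5,13,14)→(5,3,6)
f: reduced (well bottom): (5,3,6) with a≤c, −a<b≤a
g: translate: b→37 (≡333 mod 148), so (74,333,375)→(74,37,5)
g: flip: (74,37,5)→(5,-37,74)
g: translate: b→3 (≡-37 mod 10), so (5,-37,74)→(5,3,6)
g: reduced (well bottom): (5,3,6) with a≤c, −a<b≤a
reduced forms (5, 3, 6) vs (5, 3, 6) ⇒ equivalent

yes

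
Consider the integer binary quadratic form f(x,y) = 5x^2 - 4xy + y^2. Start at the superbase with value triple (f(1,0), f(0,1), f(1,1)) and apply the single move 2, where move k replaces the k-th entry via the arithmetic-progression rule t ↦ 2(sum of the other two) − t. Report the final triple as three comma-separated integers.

start (5,1,2) = (f(1,0),f(0,1),f(1,1))
replace slot 2: 2·(5+2) − 1 = 13 → (5,13,2)

5,13,2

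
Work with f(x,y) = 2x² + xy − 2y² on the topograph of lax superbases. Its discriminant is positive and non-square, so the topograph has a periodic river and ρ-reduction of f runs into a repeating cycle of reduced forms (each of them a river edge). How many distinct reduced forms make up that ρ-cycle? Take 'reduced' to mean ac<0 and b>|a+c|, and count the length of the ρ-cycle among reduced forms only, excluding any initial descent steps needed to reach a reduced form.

D = 17, ⌊√D⌋ = 4
river: ρ → (-2,3,1)
river: ρ → (1,3,-2)
river: ρ → (-2,1,2)
river: ρ → (2,3,-1)
river: ρ → (-1,3,2)
river: ρ → (2,1,-2)
ρ-cycle length = 6 (tail of 0 descent steps not counted)

6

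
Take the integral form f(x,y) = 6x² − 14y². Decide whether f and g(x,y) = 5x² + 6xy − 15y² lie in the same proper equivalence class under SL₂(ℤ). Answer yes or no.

D₁ = 336, D₂ = 336
river cycle of f (length 6): (6, 12, -8), (-8, 4, 10), (10, 16, -2), (-2, 16, 10), (10, 4, -8), (-8, 12, 6)
river cycle of g (length 4): (5, 16, -4), (-4, 16, 5), (5, 14, -7), (-7, 14, 5)
cycles differ ⇒ inequivalent

no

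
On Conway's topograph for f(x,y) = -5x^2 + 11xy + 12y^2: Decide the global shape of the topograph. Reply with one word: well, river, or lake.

D = b²−4ac = 11² − 4·(-5)·12 = 361
D = 19² is a perfect square ⇒ form factors over ℤ ⇒ lakes

lake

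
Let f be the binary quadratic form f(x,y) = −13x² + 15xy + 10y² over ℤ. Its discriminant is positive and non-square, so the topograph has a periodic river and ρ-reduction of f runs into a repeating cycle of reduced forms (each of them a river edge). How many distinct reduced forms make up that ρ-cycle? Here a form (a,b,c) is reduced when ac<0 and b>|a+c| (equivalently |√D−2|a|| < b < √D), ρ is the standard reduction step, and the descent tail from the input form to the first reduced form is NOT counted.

D = 745, ⌊√D⌋ = 27
river: ρ → (10,25,-3)
river: ρ → (-3,23,18)
river: ρ → (18,13,-8)
river: ρ → (-8,19,12)
river: ρ → (12,5,-15)
river: ρ → (-15,25,2)
river: ρ → (2,27,-2)
river: ρ → (-2,25,15)
river: ρ → (15,5,-12)
river: ρ → (-12,19,8)
river: ρ → (8,13,-18)
river: ρ → (-18,23,3)
river: ρ → (3,25,-10)
river: ρ → (-10,15,13)
river: ρ → (13,11,-12)
river: ρ → (-12,13,12)
river: ρ → (12,11,-13)
river: ρ → (-13,15,10)
ρ-cycle length = 18 (tail of 0 descent steps not counted)

18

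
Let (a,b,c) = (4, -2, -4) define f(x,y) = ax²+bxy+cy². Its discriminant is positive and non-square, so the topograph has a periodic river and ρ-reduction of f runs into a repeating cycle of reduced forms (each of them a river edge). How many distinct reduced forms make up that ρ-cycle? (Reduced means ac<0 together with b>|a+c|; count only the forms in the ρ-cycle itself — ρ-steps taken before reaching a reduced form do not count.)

D = 68, ⌊√D⌋ = 8
descent: ρ → (-4,2,4)  [lands on river]
river: ρ → (4,6,-2)
river: ρ → (-2,6,4)
river: ρ → (4,2,-4)
river: ρ → (-4,6,2)
river: ρ → (2,6,-4)
ρ-cycle length = 6 (tail of 1 descent step not counted)

6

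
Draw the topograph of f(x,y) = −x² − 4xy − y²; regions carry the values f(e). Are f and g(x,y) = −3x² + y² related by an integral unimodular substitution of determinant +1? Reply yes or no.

D₁ = 12, D₂ = 12
river cycle of f (length 2): (-1, 2, 2), (2, 2, -1)
river cycle of g (length 2): (1, 2, -2), (-2, 2, 1)
cycles differ ⇒ inequivalent

no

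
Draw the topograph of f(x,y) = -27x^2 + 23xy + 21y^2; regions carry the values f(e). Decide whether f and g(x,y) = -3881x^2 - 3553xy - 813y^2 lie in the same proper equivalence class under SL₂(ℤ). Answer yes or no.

D₁ = 2797, D₂ = 2797
river cycle of f (length 54): (21, 19, -29), (-29, 39, 11), (11, 49, -9), (-9, 41, 31), (31, 21, -19), (-19, 17, 33), (33, 49, -3), (-3, 47, 49), (49, 51, -1), (-1, 51, 49), … (44 more)
river cycle of g (length 54): (-27, 23, 21), (21, 19, -29), (-29, 39, 11), (11, 49, -9), (-9, 41, 31), (31, 21, -19), (-19, 17, 33), (33, 49, -3), (-3, 47, 49), (49, 51, -1), … (44 more)
cycles coincide ⇒ equivalent

yes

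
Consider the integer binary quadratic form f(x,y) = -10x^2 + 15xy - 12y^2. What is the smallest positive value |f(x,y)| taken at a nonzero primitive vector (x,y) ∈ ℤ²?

translate: b→5 (≡-15 mod 20), so (10,-15,12)→(10,5,7)
flip: (10,5,7)→(7,-5,10)
reduced (well bottom): (7,-5,10) with a≤c, −a<b≤a
well minimum |f| = |-7| = 7 (negative-definite)

7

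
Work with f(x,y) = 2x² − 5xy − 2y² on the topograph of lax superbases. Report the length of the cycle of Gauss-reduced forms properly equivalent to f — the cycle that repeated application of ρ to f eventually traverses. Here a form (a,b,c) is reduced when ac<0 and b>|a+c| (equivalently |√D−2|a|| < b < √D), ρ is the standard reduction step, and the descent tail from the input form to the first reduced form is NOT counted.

D = 41, ⌊√D⌋ = 6
descent: ρ → (-2,5,2)  [lands on river]
river: ρ → (2,3,-4)
river: ρ → (-4,5,1)
river: ρ → (1,5,-4)
river: ρ → (-4,3,2)
river: ρ → (2,5,-2)
river: ρ → (-2,3,4)
river: ρ → (4,5,-1)
river: ρ → (-1,5,4)
river: ρ → (4,3,-2)
ρ-cycle length = 10 (tail of 1 descent step not counted)

10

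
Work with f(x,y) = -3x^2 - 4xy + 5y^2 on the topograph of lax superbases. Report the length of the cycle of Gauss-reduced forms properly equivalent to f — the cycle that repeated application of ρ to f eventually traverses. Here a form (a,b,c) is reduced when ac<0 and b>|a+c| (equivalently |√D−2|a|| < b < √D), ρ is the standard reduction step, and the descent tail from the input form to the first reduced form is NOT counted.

D = 76, ⌊√D⌋ = 8
descent: ρ → (5,4,-3)  [lands on river]
river: ρ → (-3,8,1)
river: ρ → (1,8,-3)
river: ρ → (-3,4,5)
river: ρ → (5,6,-2)
river: ρ → (-2,6,5)
ρ-cycle length = 6 (tail of 1 descent step not counted)

6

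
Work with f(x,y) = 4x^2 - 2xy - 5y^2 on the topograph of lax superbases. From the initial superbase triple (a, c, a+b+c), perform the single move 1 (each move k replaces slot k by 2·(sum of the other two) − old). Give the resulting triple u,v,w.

start (4,-5,-3) = (f(1,0),f(0,1),f(1,1))
replace slot 1: 2·((-5)+(-3)) − 4 = -20 → (-20,-5,-3)

-20,-5,-3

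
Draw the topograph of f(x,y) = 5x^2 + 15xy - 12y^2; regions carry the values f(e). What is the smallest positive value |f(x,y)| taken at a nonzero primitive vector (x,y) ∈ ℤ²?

river: ρ → (-12,9,8)
river: ρ → (8,7,-13)
river: ρ → (-13,19,2)
river: ρ → (2,21,-3)
river: ρ → (-3,21,2)
river: ρ → (2,19,-13)
river: ρ → (-13,7,8)
river: ρ → (8,9,-12)
river: ρ → (-12,15,5)
river: ρ → (5,15,-12)
closes: descent 0, river 10
min |a| on river = 2

2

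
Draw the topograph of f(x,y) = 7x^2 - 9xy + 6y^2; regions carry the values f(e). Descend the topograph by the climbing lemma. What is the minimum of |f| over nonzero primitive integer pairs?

translate: b→5 (≡-9 mod 14), so (7,-9,6)→(7,5,4)
flip: (7,5,4)→(4,-5,7)
translate: b→3 (≡-5 mod 8), so (4,-5,7)→(4,3,6)
reduced (well bottom): (4,3,6) with a≤c, −a<b≤a
well minimum = a = 4

4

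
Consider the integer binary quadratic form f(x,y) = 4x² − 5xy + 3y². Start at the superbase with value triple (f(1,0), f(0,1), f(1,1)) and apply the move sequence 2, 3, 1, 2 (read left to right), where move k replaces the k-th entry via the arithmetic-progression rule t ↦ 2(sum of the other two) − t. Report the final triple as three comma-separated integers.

start (4,3,2) = (f(1,0),f(0,1),f(1,1))
replace slot 2: 2·(4+2) − 3 = 9 → (4,9,2)
replace slot 3: 2·(4+9) − 2 = 24 → (4,9,24)
replace slot 1: 2·(9+24) − 4 = 62 → (62,9,24)
replace slot 2: 2·(62+24) − 9 = 163 → (62,163,24)

62,163,24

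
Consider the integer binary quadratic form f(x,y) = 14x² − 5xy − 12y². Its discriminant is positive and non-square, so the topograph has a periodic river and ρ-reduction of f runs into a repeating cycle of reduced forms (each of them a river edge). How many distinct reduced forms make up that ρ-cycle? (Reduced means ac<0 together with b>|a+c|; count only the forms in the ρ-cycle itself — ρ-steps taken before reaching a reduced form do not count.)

D = 697, ⌊√D⌋ = 26
descent: ρ → (-12,5,14)  [lands on river]
river: ρ → (14,23,-3)
river: ρ → (-3,25,6)
river: ρ → (6,23,-7)
river: ρ → (-7,19,12)
river: ρ → (12,5,-14)
river: ρ → (-14,23,3)
river: ρ → (3,25,-6)
river: ρ → (-6,23,7)
river: ρ → (7,19,-12)
ρ-cycle length = 10 (tail of 1 descent step not counted)

10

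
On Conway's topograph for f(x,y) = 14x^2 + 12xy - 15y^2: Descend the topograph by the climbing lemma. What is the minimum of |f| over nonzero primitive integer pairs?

river: ρ → (-15,18,11)
river: ρ → (11,26,-7)
river: ρ → (-7,30,3)
river: ρ → (3,30,-7)
river: ρ → (-7,26,11)
river: ρ → (11,18,-15)
river: ρ → (-15,12,14)
river: ρ → (14,16,-13)
river: ρ → (-13,10,17)
river: ρ → (17,24,-6)
river: ρ → (-6,24,17)
river: ρ → (17,10,-13)
river: ρ → (-13,16,14)
river: ρ → (14,12,-15)
closes: descent 0, river 14
min |a| on river = 3

3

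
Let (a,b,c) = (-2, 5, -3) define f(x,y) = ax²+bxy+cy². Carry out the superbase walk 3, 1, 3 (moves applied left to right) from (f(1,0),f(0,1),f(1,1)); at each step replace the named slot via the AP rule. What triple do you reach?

start (-2,-3,0) = (f(1,0),f(0,1),f(1,1))
replace slot 3: 2·((-2)+(-3)) − 0 = -10 → (-2,-3,-10)
replace slot 1: 2·((-3)+(-10)) − (-2) = -24 → (-24,-3,-10)
replace slot 3: 2·((-24)+(-3)) − (-10) = -44 → (-24,-3,-44)

-24,-3,-44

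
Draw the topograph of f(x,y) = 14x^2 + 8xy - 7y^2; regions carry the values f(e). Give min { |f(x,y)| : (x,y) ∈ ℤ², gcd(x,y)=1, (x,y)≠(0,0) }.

river: ρ → (-7,20,2)
river: ρ → (2,20,-7)
river: ρ → (-7,8,14)
river: ρ → (14,20,-1)
river: ρ → (-1,20,14)
river: ρ → (14,8,-7)
closes: descent 0, river 6
min |a| on river = 1

1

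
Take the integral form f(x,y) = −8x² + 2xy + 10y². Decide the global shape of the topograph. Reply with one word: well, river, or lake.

D = b²−4ac = 2² − 4·(-8)·10 = 324
D = 18² is a perfect square ⇒ form factors over ℤ ⇒ lakes

lake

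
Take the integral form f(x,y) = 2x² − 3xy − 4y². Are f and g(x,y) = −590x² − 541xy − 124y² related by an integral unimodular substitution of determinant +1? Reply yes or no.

D₁ = 41, D₂ = 41
river cycle of f (length 10): (-4, 3, 2), (2, 5, -2), (-2, 3, 4), (4, 5, -1), (-1, 5, 4), (4, 3, -2), (-2, 5, 2), (2, 3, -4), (-4, 5, 1), (1, 5, -4)
river cycle of g (length 10): (-4, 3, 2), (2, 5, -2), (-2, 3, 4), (4, 5, -1), (-1, 5, 4), (4, 3, -2), (-2, 5, 2), (2, 3, -4), (-4, 5, 1), (1, 5, -4)
cycles coincide ⇒ equivalent

yes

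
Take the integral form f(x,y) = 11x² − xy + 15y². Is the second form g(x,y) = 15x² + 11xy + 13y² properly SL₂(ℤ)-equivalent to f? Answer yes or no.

D₁ = -659, D₂ = -659
f: reduced (well bottom): (11,-1,15) with a≤c, −a<b≤a
g: flip: (15,11,13)→(13,-11,15)
g: reduced (well bottom): (13,-11,15) with a≤c, −a<b≤a
reduced forms (11, -1, 15) vs (13, -11, 15) ⇒ inequivalent

no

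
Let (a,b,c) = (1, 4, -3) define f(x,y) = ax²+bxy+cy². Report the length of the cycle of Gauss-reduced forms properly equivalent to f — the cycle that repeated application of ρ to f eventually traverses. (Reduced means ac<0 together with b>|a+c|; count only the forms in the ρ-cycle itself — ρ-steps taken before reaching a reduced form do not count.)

D = 28, ⌊√D⌋ = 5
river: ρ → (-3,2,2)
river: ρ → (2,2,-3)
river: ρ → (-3,4,1)
river: ρ → (1,4,-3)
ρ-cycle length = 4 (tail of 0 descent steps not counted)

4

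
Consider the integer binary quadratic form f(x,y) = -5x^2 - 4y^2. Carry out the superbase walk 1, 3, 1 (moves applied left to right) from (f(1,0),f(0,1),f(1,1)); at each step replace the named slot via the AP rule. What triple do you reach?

start (-5,-4,-9) = (f(1,0),f(0,1),f(1,1))
replace slot 1: 2·((-4)+(-9)) − (-5) = -21 → (-21,-4,-9)
replace slot 3: 2·((-21)+(-4)) − (-9) = -41 → (-21,-4,-41)
replace slot 1: 2·((-4)+(-41)) − (-21) = -69 → (-69,-4,-41)

-69,-4,-41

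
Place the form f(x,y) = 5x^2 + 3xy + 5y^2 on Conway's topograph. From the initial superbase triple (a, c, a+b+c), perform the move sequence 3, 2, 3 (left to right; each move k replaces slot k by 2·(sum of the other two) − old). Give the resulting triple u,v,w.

start (5,5,13) = (f(1,0),f(0,1),f(1,1))
replace slot 3: 2·(5+5) − 13 = 7 → (5,5,7)
replace slot 2: 2·(5+7) − 5 = 19 → (5,19,7)
replace slot 3: 2·(5+19) − 7 = 41 → (5,19,41)

5,19,41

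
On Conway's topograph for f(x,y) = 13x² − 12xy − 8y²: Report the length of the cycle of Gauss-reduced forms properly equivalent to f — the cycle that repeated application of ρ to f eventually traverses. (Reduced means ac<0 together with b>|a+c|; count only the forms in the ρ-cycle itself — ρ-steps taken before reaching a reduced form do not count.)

D = 560, ⌊√D⌋ = 23
descent: ρ → (-8,12,13)  [lands on river]
river: ρ → (13,14,-7)
river: ρ → (-7,14,13)
river: ρ → (13,12,-8)
river: ρ → (-8,20,5)
river: ρ → (5,20,-8)
ρ-cycle length = 6 (tail of 1 descent step not counted)

6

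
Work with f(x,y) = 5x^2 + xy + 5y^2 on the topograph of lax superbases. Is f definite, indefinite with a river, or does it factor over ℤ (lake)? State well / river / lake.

D = b²−4ac = 1² − 4·5·5 = -99
D < 0 ⇒ definite ⇒ every region one sign ⇒ single well

well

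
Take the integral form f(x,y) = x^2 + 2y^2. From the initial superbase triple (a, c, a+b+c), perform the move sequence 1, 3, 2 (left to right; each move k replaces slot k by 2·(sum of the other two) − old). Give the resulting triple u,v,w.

start (1,2,3) = (f(1,0),f(0,1),f(1,1))
replace slot 1: 2·(2+3) − 1 = 9 → (9,2,3)
replace slot 3: 2·(9+2) − 3 = 19 → (9,2,19)
replace slot 2: 2·(9+19) − 2 = 54 → (9,54,19)

9,54,19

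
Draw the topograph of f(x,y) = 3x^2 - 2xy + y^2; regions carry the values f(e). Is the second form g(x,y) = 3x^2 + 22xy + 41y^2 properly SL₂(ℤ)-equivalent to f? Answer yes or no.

D₁ = -8, D₂ = -8
f: flip: (3,-2,1)→(1,2,3)
f: translate: b→0 (≡2 mod 2), so (1,2,3)→(1,0,2)
f: reduced (well bottom): (1,0,2) with a≤c, −a<b≤a
g: translate: b→-2 (≡22 mod 6), so (3,22,41)→(3,-2,1)
g: flip: (3,-2,1)→(1,2,3)
g: translate: b→0 (≡2 mod 2), so (1,2,3)→(1,0,2)
g: reduced (well bottom): (1,0,2) with a≤c, −a<b≤a
reduced forms (1, 0, 2) vs (1, 0, 2) ⇒ equivalent

yes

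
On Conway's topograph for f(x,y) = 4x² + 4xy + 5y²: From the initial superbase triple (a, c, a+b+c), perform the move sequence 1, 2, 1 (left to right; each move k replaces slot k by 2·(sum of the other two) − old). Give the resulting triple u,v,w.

start (4,5,13) = (f(1,0),f(0,1),f(1,1))
replace slot 1: 2·(5+13) − 4 = 32 → (32,5,13)
replace slot 2: 2·(32+13) − 5 = 85 → (32,85,13)
replace slot 1: 2·(85+13) − 32 = 164 → (164,85,13)

164,85,13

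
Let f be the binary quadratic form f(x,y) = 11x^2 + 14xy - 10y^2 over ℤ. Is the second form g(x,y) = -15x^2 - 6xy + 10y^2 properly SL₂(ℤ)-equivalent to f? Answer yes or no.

D₁ = 636, D₂ = 636
river cycle of f (length 10): (-10, 6, 15), (15, 24, -1), (-1, 24, 15), (15, 6, -10), (-10, 14, 11), (11, 8, -13), (-13, 18, 6), (6, 18, -13), (-13, 8, 11), (11, 14, -10)
river cycle of g (length 10): (10, 6, -15), (-15, 24, 1), (1, 24, -15), (-15, 6, 10), (10, 14, -11), (-11, 8, 13), (13, 18, -6), (-6, 18, 13), (13, 8, -11), (-11, 14, 10)
cycles differ ⇒ inequivalent

no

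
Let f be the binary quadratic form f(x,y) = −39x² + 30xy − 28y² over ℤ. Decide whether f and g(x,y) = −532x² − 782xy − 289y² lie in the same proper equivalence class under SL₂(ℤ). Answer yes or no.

D₁ = -3468, D₂ = -3468
f is negative-definite; reduce −f:
−f: flip: (39,-30,28)→(28,30,39)
−f: translate: b→-26 (≡30 mod 56), so (28,30,39)→(28,-26,37)
−f: reduced (well bottom): (28,-26,37) with a≤c, −a<b≤a
flip sign back: reduced form of f is (-28,26,-37)
g is negative-definite; reduce −g:
−g: translate: b→-282 (≡782 mod 1064), so (532,782,289)→(532,-282,39)
−g: flip: (532,-282,39)→(39,282,532)
−g: translate: b→-30 (≡282 mod 78), so (39,282,532)→(39,-30,28)
−g: flip: (39,-30,28)→(28,30,39)
−g: translate: b→-26 (≡30 mod 56), so (28,30,39)→(28,-26,37)
−g: reduced (well bottom): (28,-26,37) with a≤c, −a<b≤a
flip sign back: reduced form of g is (-28,26,-37)
reduced forms (-28, 26, -37) vs (-28, 26, -37) ⇒ equivalent

yes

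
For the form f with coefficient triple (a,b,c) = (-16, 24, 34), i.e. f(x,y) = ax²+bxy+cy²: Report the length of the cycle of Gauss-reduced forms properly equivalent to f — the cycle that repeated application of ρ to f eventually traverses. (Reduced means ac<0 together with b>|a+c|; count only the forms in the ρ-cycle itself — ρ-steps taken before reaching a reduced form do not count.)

D = 2752, ⌊√D⌋ = 52
river: ρ → (34,44,-6)
river: ρ → (-6,52,2)
river: ρ → (2,52,-6)
river: ρ → (-6,44,34)
river: ρ → (34,24,-16)
river: ρ → (-16,40,18)
river: ρ → (18,32,-24)
river: ρ → (-24,16,26)
river: ρ → (26,36,-14)
river: ρ → (-14,48,8)
river: ρ → (8,48,-14)
river: ρ → (-14,36,26)
river: ρ → (26,16,-24)
river: ρ → (-24,32,18)
river: ρ → (18,40,-16)
river: ρ → (-16,24,34)
ρ-cycle length = 16 (tail of 0 descent steps not counted)

16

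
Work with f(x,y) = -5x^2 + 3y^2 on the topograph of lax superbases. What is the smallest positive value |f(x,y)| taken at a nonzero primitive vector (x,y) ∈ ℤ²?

descent: ρ → (3,6,-2)  [lands on river]
river: ρ → (-2,6,3)
closes: descent 1, river 2
min |a| on river = 2

2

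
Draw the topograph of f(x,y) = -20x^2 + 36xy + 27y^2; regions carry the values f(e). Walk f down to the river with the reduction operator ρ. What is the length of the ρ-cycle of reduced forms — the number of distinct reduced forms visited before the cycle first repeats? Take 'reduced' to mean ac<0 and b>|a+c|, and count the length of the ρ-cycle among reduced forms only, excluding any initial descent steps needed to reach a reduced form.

D = 3456, ⌊√D⌋ = 58
river: ρ → (27,18,-29)
river: ρ → (-29,40,16)
river: ρ → (16,56,-5)
river: ρ → (-5,54,27)
river: ρ → (27,54,-5)
river: ρ → (-5,56,16)
river: ρ → (16,40,-29)
river: ρ → (-29,18,27)
river: ρ → (27,36,-20)
river: ρ → (-20,44,19)
river: ρ → (19,32,-32)
river: ρ → (-32,32,19)
river: ρ → (19,44,-20)
river: ρ → (-20,36,27)
ρ-cycle length = 14 (tail of 0 descent steps not counted)

14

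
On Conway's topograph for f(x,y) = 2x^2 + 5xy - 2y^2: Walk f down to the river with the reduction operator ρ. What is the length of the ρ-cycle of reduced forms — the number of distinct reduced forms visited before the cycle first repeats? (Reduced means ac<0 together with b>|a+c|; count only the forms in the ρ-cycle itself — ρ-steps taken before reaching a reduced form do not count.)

D = 41, ⌊√D⌋ = 6
river: ρ → (-2,3,4)
river: ρ → (4,5,-1)
river: ρ → (-1,5,4)
river: ρ → (4,3,-2)
river: ρ → (-2,5,2)
river: ρ → (2,3,-4)
river: ρ → (-4,5,1)
river: ρ → (1,5,-4)
river: ρ → (-4,3,2)
river: ρ → (2,5,-2)
ρ-cycle length = 10 (tail of 0 descent steps not counted)

10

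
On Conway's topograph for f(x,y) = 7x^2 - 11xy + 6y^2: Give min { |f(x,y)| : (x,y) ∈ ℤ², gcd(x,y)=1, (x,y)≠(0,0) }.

translate: b→3 (≡-11 mod 14), so (7,-11,6)→(7,3,2)
flip: (7,3,2)→(2,-3,7)
translate: b→1 (≡-3 mod 4), so (2,-3,7)→(2,1,6)
reduced (well bottom): (2,1,6) with a≤c, −a<b≤a
well minimum = a = 2

2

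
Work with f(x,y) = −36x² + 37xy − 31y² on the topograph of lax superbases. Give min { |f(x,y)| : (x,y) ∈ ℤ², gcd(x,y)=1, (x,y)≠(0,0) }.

translate: b→35 (≡-37 mod 72), so (36,-37,31)→(36,35,30)
flip: (36,35,30)→(30,-35,36)
translate: b→25 (≡-35 mod 60), so (30,-35,36)→(30,25,31)
reduced (well bottom): (30,25,31) with a≤c, −a<b≤a
well minimum |f| = |-30| = 30 (negative-definite)

30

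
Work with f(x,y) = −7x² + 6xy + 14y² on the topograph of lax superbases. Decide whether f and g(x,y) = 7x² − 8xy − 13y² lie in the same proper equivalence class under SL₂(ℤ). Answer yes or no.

D₁ = 428, D₂ = 428
river cycle of f (length 6): (-7, 20, 1), (1, 20, -7), (-7, 8, 13), (13, 18, -2), (-2, 18, 13), (13, 8, -7)
river cycle of g (length 6): (-13, 8, 7), (7, 20, -1), (-1, 20, 7), (7, 8, -13), (-13, 18, 2), (2, 18, -13)
cycles differ ⇒ inequivalent

no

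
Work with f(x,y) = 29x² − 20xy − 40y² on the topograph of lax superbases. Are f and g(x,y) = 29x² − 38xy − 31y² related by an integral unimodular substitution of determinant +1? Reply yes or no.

D₁ = 5040, D₂ = 5040
river cycle of f (length 6): (-40, 20, 29), (29, 38, -31), (-31, 24, 36), (36, 48, -19), (-19, 66, 9), (9, 60, -40)
river cycle of g (length 6): (-31, 38, 29), (29, 20, -40), (-40, 60, 9), (9, 66, -19), (-19, 48, 36), (36, 24, -31)
cycles differ ⇒ inequivalent

no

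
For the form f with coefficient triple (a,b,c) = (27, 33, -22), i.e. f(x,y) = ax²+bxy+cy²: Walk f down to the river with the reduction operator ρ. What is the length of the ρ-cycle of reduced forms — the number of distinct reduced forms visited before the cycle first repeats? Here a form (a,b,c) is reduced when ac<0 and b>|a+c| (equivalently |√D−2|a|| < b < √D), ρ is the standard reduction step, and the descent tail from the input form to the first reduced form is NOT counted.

D = 3465, ⌊√D⌋ = 58
river: ρ → (-22,55,5)
river: ρ → (5,55,-22)
river: ρ → (-22,33,27)
river: ρ → (27,21,-28)
river: ρ → (-28,35,20)
river: ρ → (20,45,-18)
river: ρ → (-18,27,38)
river: ρ → (38,49,-7)
river: ρ → (-7,49,38)
river: ρ → (38,27,-18)
river: ρ → (-18,45,20)
river: ρ → (20,35,-28)
river: ρ → (-28,21,27)
river: ρ → (27,33,-22)
ρ-cycle length = 14 (tail of 0 descent steps not counted)

14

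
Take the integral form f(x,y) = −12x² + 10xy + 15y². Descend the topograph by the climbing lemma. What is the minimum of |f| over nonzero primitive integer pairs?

river: ρ → (15,20,-7)
river: ρ → (-7,22,12)
river: ρ → (12,26,-3)
river: ρ → (-3,28,3)
river: ρ → (3,26,-12)
river: ρ → (-12,22,7)
river: ρ → (7,20,-15)
river: ρ → (-15,10,12)
river: ρ → (12,14,-13)
river: ρ → (-13,12,13)
river: ρ → (13,14,-12)
river: ρ → (-12,10,15)
closes: descent 0, river 12
min |a| on river = 3

3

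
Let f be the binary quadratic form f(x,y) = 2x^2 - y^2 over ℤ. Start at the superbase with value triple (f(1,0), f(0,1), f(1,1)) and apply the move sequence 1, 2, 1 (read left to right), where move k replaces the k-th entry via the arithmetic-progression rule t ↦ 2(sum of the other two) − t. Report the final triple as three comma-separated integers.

start (2,-1,1) = (f(1,0),f(0,1),f(1,1))
replace slot 1: 2·((-1)+1) − 2 = -2 → (-2,-1,1)
replace slot 2: 2·((-2)+1) − (-1) = -1 → (-2,-1,1)
replace slot 1: 2·((-1)+1) − (-2) = 2 → (2,-1,1)

2,-1,1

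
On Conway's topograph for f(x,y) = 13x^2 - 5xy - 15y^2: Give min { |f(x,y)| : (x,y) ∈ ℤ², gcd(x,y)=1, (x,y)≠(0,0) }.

descent: ρ → (-15,5,13)  [lands on river]
river: ρ → (13,21,-7)
river: ρ → (-7,21,13)
river: ρ → (13,5,-15)
river: ρ → (-15,25,3)
river: ρ → (3,23,-23)
river: ρ → (-23,23,3)
river: ρ → (3,25,-15)
closes: descent 1, river 8
min |a| on river = 3

3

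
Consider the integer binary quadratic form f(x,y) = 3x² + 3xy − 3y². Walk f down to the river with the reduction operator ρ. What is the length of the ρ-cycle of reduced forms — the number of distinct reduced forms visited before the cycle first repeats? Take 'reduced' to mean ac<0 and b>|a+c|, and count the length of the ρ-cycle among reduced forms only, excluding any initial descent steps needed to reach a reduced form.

D = 45, ⌊√D⌋ = 6
river: ρ → (-3,3,3)
river: ρ → (3,3,-3)
ρ-cycle length = 2 (tail of 0 descent steps not counted)

2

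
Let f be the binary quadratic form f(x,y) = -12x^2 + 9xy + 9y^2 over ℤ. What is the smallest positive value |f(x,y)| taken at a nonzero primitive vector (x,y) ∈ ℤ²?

river: ρ → (9,9,-12)
river: ρ → (-12,15,6)
river: ρ → (6,21,-3)
river: ρ → (-3,21,6)
river: ρ → (6,15,-12)
river: ρ → (-12,9,9)
closes: descent 0, river 6
min |a| on river = 3

3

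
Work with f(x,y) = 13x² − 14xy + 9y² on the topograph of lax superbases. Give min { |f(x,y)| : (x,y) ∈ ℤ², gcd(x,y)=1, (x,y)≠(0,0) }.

translate: b→12 (≡-14 mod 26), so (13,-14,9)→(13,12,8)
flip: (13,12,8)→(8,-12,13)
translate: b→4 (≡-12 mod 16), so (8,-12,13)→(8,4,9)
reduced (well bottom): (8,4,9) with a≤c, −a<b≤a
well minimum = a = 8

8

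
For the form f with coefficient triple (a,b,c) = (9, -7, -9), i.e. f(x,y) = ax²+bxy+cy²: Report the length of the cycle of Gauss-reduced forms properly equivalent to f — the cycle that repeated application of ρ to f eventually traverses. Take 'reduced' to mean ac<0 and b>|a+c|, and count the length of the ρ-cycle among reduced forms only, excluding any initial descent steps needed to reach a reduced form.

D = 373, ⌊√D⌋ = 19
descent: ρ → (-9,7,9)  [lands on river]
river: ρ → (9,11,-7)
river: ρ → (-7,17,3)
river: ρ → (3,19,-1)
river: ρ → (-1,19,3)
river: ρ → (3,17,-7)
river: ρ → (-7,11,9)
river: ρ → (9,7,-9)
river: ρ → (-9,11,7)
river: ρ → (7,17,-3)
river: ρ → (-3,19,1)
river: ρ → (1,19,-3)
river: ρ → (-3,17,7)
river: ρ → (7,11,-9)
ρ-cycle length = 14 (tail of 1 descent step not counted)

14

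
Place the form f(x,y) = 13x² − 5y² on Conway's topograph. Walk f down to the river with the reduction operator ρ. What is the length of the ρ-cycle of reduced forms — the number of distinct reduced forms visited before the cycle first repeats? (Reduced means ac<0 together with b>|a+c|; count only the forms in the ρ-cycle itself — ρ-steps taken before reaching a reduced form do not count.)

D = 260, ⌊√D⌋ = 16
descent: ρ → (-5,10,8)  [lands on river]
river: ρ → (8,6,-7)
river: ρ → (-7,8,7)
river: ρ → (7,6,-8)
river: ρ → (-8,10,5)
river: ρ → (5,10,-8)
river: ρ → (-8,6,7)
river: ρ → (7,8,-7)
river: ρ → (-7,6,8)
river: ρ → (8,10,-5)
ρ-cycle length = 10 (tail of 1 descent step not counted)

10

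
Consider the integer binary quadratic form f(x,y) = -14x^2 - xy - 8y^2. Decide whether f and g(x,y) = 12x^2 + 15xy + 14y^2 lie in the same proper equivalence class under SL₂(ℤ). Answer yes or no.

D₁ = -447, D₂ = -447
f is negative-definite; reduce −f:
−f: flip: (14,1,8)→(8,-1,14)
−f: reduced (well bottom): (8,-1,14) with a≤c, −a<b≤a
flip sign back: reduced form of f is (-8,1,-14)
g: translate: b→-9 (≡15 mod 24), so (12,15,14)→(12,-9,11)
g: flip: (12,-9,11)→(11,9,12)
g: reduced (well bottom): (11,9,12) with a≤c, −a<b≤a
reduced forms (-8, 1, -14) vs (11, 9, 12) ⇒ inequivalent

no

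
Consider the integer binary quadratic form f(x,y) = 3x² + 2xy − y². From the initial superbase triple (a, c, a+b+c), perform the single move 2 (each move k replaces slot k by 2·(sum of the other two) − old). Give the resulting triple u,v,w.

start (3,-1,4) = (f(1,0),f(0,1),f(1,1))
replace slot 2: 2·(3+4) − (-1) = 15 → (3,15,4)

3,15,4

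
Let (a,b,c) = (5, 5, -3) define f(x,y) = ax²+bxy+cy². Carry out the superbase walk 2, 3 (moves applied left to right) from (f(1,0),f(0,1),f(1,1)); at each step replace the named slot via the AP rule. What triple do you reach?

start (5,-3,7) = (f(1,0),f(0,1),f(1,1))
replace slot 2: 2·(5+7) − (-3) = 27 → (5,27,7)
replace slot 3: 2·(5+27) − 7 = 57 → (5,27,57)

5,27,57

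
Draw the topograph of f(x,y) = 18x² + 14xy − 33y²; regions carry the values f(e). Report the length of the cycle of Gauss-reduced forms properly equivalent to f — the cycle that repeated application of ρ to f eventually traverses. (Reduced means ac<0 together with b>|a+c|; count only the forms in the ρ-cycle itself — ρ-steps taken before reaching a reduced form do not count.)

D = 2572, ⌊√D⌋ = 50
descent: ρ → (-33,-14,18)
descent: ρ → (18,50,-1)  [lands on river]
river: ρ → (-1,50,18)
river: ρ → (18,22,-29)
river: ρ → (-29,36,11)
river: ρ → (11,30,-38)
river: ρ → (-38,46,3)
river: ρ → (3,50,-6)
river: ρ → (-6,46,19)
river: ρ → (19,30,-22)
river: ρ → (-22,14,27)
river: ρ → (27,40,-9)
river: ρ → (-9,50,2)
river: ρ → (2,50,-9)
river: ρ → (-9,40,27)
river: ρ → (27,14,-22)
river: ρ → (-22,30,19)
river: ρ → (19,46,-6)
river: ρ → (-6,50,3)
river: ρ → (3,46,-38)
river: ρ → (-38,30,11)
river: ρ → (11,36,-29)
river: ρ → (-29,22,18)
ρ-cycle length = 22 (tail of 2 descent steps not counted)

22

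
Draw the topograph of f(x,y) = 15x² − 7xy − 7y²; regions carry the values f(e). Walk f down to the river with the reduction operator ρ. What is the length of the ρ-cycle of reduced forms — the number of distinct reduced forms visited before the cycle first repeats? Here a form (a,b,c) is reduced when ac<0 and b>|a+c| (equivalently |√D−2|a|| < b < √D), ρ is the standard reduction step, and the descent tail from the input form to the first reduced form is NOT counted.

D = 469, ⌊√D⌋ = 21
descent: ρ → (-7,21,1)  [lands on river]
river: ρ → (1,21,-7)
ρ-cycle length = 2 (tail of 1 descent step not counted)

2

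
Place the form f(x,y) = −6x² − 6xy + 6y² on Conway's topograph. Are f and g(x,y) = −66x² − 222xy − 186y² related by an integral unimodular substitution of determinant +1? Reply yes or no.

D₁ = 180, D₂ = 180
river cycle of f (length 2): (6, 6, -6), (-6, 6, 6)
river cycle of g (length 2): (-6, 6, 6), (6, 6, -6)
cycles coincide ⇒ equivalent

yes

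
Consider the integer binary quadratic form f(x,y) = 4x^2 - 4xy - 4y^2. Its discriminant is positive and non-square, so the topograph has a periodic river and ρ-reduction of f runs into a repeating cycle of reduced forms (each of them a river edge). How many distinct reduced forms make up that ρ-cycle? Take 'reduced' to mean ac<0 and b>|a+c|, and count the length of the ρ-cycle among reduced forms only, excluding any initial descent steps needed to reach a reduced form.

D = 80, ⌊√D⌋ = 8
descent: ρ → (-4,4,4)  [lands on river]
river: ρ → (4,4,-4)
ρ-cycle length = 2 (tail of 1 descent step not counted)

2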